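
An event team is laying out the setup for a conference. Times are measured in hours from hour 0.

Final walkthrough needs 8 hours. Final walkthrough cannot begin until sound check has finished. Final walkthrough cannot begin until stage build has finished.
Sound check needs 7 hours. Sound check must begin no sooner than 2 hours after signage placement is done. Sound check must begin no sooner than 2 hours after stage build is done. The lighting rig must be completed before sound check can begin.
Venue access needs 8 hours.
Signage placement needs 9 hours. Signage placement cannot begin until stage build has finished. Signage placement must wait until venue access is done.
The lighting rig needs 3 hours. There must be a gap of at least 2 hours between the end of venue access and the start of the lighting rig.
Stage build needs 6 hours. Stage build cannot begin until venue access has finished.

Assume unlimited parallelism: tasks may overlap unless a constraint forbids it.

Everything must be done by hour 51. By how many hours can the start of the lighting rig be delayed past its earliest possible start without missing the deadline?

23

Venue access has no prerequisites, so it starts at hour 0 and finishes at hour 8.
The lighting rig waits on venue access (finishes hour 8, plus 2-hour gap → hour 10), so it starts at hour 10 and finishes at 10 + 3 = hour 13.

Working backward from the deadline:
Final walkthrough has no dependents, so it just needs to finish by hour 51. Starting by 51 − 8 = hour 43 achieves that.
Sound check feeds into final walkthrough (must start by hour 43); so sound check must finish by hour 43 and therefore start by hour 36.
The lighting rig feeds into sound check (must start by hour 36); so the lighting rig must finish by hour 36 and therefore start by hour 33.
So the lighting rig can start as early as hour 10 and as late as hour 33, giving 33 − 10 = 23 hours of slack.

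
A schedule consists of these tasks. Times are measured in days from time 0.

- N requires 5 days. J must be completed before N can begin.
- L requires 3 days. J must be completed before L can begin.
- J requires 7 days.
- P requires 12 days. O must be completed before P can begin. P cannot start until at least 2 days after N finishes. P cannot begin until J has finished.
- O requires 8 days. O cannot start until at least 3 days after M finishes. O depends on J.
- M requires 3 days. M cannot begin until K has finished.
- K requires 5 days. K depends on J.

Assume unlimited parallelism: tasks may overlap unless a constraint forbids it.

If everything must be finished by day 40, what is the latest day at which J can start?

2

To finish by day 40, P (duration 12) must start no later than day 28.
O feeds into P (must start by day 28); so O must finish by day 28 and therefore start by day 20.
M must finish before O (must start by day 20, minus 3-day gap → day 17). With a 3-day duration, M must start by 17 − 3 = day 14.
Since M (must start by day 14) depends on it, K must finish by day 14. Backing off its 5-day duration gives a latest start of day 9.
L must finish by day 40; it takes 3 days, so it must start by 40 − 3 = day 37.
N has to be done before P (must start by day 28, minus 2-day gap → day 26). That means finishing by day 26, i.e. starting by 26 − 5 = day 21.
For J: K (must start by day 9); L (must start by day 37); N (must start by day 21); O (must start by day 20); P (must start by day 28). The most restrictive is day 9; with a 7-day duration, J must start by day 2.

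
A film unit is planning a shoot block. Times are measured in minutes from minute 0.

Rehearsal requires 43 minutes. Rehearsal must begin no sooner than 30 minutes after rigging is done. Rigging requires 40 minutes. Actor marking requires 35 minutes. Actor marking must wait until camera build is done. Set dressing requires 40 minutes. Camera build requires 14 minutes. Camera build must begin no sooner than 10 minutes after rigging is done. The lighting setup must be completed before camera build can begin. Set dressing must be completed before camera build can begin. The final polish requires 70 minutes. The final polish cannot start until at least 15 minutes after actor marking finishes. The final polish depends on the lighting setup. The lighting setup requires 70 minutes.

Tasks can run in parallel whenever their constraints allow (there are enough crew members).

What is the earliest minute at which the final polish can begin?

134

Nothing blocks the lighting setup, so it runs from minute 0 to minute 70.
Nothing blocks set dressing, so it runs from minute 0 to minute 40.
Rigging has no prerequisites, so it starts at minute 0 and finishes at minute 40.
Camera build cannot start until rigging (finishes minute 40, plus 10-minute gap → minute 50); the lighting setup (finishes minute 70); set dressing (finishes minute 40). The controlling bound is minute 70, so camera build finishes at 70 + 14 = minute 84.
After camera build (finishes minute 84), actor marking can start at minute 84 and finishes at minute 119.
The final polish waits on actor marking (finishes minute 119, plus 15-minute gap → minute 134); the lighting setup (finishes minute 70). The latest of these is minute 134, which is the earliest the final polish can start.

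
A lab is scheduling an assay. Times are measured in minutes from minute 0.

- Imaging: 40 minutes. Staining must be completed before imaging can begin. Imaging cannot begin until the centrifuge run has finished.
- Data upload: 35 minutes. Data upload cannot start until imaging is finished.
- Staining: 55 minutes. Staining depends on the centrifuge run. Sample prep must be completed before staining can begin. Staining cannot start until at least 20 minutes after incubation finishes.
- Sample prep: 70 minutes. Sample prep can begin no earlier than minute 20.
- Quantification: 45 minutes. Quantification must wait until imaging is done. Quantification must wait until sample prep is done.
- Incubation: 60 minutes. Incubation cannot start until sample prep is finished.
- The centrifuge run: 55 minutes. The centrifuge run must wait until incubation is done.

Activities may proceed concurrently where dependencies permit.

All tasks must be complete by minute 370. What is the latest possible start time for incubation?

115

Nothing follows quantification; the deadline of minute 370 is its only limit. It must start by 370 − 45 = minute 325.
Nothing follows data upload; the deadline of minute 370 is its only limit. It must start by 370 − 35 = minute 335.
For imaging: quantification (must start by minute 325); data upload (must start by minute 335). The most restrictive is minute 325; with a 40-minute duration, imaging must start by minute 285.
Staining feeds into imaging (must start by minute 285); so staining must finish by minute 285 and therefore start by minute 230.
The centrifuge run feeds staining (must start by minute 230); imaging (must start by minute 285). Taking the minimum, the centrifuge run must finish by minute 230 and start by 230 − 55 = minute 175.
For incubation: the centrifuge run (must start by minute 175); staining (must start by minute 230, minus 20-minute gap → minute 210). The most restrictive is minute 175; with a 60-minute duration, incubation must start by minute 115.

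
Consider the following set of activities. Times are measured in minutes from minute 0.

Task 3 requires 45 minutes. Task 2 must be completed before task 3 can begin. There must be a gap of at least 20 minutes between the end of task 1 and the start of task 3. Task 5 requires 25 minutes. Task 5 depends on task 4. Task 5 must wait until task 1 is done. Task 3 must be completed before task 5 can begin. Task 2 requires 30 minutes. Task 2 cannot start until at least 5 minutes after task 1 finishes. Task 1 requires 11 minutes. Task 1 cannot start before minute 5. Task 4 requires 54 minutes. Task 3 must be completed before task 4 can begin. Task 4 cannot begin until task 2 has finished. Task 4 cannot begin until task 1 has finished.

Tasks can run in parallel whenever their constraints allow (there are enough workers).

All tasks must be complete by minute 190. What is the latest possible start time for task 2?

Nothing follows task 5; the deadline of minute 190 is its only limit. It must start by 190 − 25 = minute 165.
Since task 5 (must start by minute 165) depends on it, task 4 must finish by minute 165. Backing off its 54-minute duration gives a latest start of minute 111.
Task 3 feeds task 4 (must start by minute 111); task 5 (must start by minute 165). Taking the minimum, task 3 must finish by minute 111 and start by 111 − 45 = minute 66.
Task 2 must finish in time for task 3 (must start by minute 66); task 4 (must start by minute 111). The tightest is minute 66, so task 2 must start by 66 − 30 = minute 36.

36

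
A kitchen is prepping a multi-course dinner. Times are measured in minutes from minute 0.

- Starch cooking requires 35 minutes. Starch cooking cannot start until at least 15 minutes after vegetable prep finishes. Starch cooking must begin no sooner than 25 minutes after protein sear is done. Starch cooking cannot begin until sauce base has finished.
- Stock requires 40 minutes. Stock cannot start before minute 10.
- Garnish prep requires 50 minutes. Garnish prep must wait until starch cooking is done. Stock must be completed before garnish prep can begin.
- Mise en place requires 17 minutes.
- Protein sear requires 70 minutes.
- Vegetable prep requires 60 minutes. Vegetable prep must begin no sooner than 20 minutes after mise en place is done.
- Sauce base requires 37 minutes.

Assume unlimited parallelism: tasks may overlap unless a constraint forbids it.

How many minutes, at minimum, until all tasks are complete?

Nothing blocks protein sear, so it runs from minute 0 to minute 70.
Sauce base has no prerequisites, so it starts at minute 0 and finishes at minute 37.
Stock waits on its own release at minute 10, so it starts at minute 10 and finishes at 10 + 40 = minute 50.
Mise en place can start immediately at minute 0; it finishes at minute 17.
Vegetable prep waits on mise en place (finishes minute 17, plus 20-minute gap → minute 37), so it starts at minute 37 and finishes at 37 + 60 = minute 97.
For starch cooking: vegetable prep (finishes minute 97, plus 15-minute gap → minute 112); protein sear (finishes minute 70, plus 25-minute gap → minute 95); sauce base (finishes minute 37). Taking the maximum gives a start of minute 112, and it finishes at 112 + 35 = minute 147.
Garnish prep needs all of starch cooking (finishes minute 147); stock (finishes minute 50). That puts its earliest start at minute 147; it finishes at 147 + 50 = minute 197.
All tasks are finished once the last one completes. Finish times: Mise en place at 17, Stock at 50, Sauce base at 37, Protein sear at 70, Vegetable prep at 97, Starch cooking at 147, Garnish prep at 197. The latest is minute 197.

197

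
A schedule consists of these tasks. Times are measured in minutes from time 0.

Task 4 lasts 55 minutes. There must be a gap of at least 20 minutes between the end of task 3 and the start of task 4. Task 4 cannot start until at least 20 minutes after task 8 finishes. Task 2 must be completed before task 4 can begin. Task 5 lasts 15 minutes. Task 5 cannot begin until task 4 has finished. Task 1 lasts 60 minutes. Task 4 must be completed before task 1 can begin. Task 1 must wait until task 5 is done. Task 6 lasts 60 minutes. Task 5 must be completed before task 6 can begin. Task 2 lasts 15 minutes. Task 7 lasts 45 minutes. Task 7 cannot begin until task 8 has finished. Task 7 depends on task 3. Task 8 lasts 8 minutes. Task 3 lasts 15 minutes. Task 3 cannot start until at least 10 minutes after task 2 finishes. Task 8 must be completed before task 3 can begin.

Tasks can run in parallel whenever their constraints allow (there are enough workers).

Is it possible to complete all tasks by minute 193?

Task 8 has no prerequisites, so it starts at minute 0 and finishes at minute 8.
Nothing blocks task 2, so it runs from minute 0 to minute 15.
Task 3 cannot start until task 2 (finishes minute 15, plus 10-minute gap → minute 25); task 8 (finishes minute 8). The controlling bound is minute 25, so task 3 finishes at 25 + 15 = minute 40.
For task 7: task 8 (finishes minute 8); task 3 (finishes minute 40). Taking the maximum gives a start of minute 40, and it finishes at 40 + 45 = minute 85.
Task 4 has to wait for task 3 (finishes minute 40, plus 20-minute gap → minute 60); task 8 (finishes minute 8, plus 20-minute gap → minute 28); task 2 (finishes minute 15). The latest of these is minute 60, so task 4 runs minute 60 to 60 + 55 = minute 115.
Task 5 cannot begin until task 4 (finishes minute 115). It runs from minute 115 to 115 + 15 = minute 130.
Task 6 cannot begin until task 5 (finishes minute 130). It runs from minute 130 to 130 + 60 = minute 190.
Task 1 has to wait for task 4 (finishes minute 115); task 5 (finishes minute 130). The latest of these is minute 130, so task 1 runs minute 130 to 130 + 60 = minute 190.
Every task is finished by minute 190, which is no later than the deadline of 193, so the schedule is feasible.

Yes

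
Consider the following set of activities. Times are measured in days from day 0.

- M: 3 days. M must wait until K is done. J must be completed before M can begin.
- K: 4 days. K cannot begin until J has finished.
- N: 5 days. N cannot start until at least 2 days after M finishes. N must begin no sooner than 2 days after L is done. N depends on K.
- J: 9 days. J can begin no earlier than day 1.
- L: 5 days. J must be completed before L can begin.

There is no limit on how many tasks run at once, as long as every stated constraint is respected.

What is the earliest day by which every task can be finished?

J cannot begin until its own release at day 1. It runs from day 1 to 1 + 9 = day 10.
L cannot begin until J (finishes day 10). It runs from day 10 to 10 + 5 = day 15.
K cannot begin until J (finishes day 10). It runs from day 10 to 10 + 4 = day 14.
M needs all of K (finishes day 14); J (finishes day 10). That puts its earliest start at day 14; it finishes at 14 + 3 = day 17.
N has to wait for M (finishes day 17, plus 2-day gap → day 19); L (finishes day 15, plus 2-day gap → day 17); K (finishes day 14). The latest of these is day 19, so N runs day 19 to 19 + 5 = day 24.
All tasks are finished once the last one completes. Finish times: J at 10, K at 14, L at 15, M at 17, N at 24. The latest is day 24.

24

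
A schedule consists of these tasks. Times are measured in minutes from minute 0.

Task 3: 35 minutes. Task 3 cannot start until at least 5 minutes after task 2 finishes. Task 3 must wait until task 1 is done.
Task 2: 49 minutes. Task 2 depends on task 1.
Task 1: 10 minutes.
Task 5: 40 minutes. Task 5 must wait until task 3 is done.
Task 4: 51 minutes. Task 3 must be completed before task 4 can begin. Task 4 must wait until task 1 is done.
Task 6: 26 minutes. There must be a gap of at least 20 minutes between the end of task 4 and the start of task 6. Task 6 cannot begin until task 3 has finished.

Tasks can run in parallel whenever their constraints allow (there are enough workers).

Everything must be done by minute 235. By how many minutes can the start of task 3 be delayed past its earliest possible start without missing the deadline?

Task 1 can start immediately at minute 0; it finishes at minute 10.
After task 1 (finishes minute 10), task 2 can start at minute 10 and finishes at minute 59.
Task 3 has to wait for task 2 (finishes minute 59, plus 5-minute gap → minute 64); task 1 (finishes minute 10). The latest of these is minute 64, so task 3 runs minute 64 to 64 + 35 = minute 99.

Working backward from the deadline:
Task 6 must finish by minute 235; it takes 26 minutes, so it must start by 235 − 26 = minute 209.
Since task 6 (must start by minute 209, minus 20-minute gap → minute 189) depends on it, task 4 must finish by minute 189. Backing off its 51-minute duration gives a latest start of minute 138.
To finish by minute 235, task 5 (duration 40) must start no later than minute 195.
Task 3 must finish in time for task 4 (must start by minute 138); task 5 (must start by minute 195); task 6 (must start by minute 209). The tightest is minute 138, so task 3 must start by 138 − 35 = minute 103.
So task 3 can start as early as minute 64 and as late as minute 103, giving 103 − 64 = 39 minutes of slack.

39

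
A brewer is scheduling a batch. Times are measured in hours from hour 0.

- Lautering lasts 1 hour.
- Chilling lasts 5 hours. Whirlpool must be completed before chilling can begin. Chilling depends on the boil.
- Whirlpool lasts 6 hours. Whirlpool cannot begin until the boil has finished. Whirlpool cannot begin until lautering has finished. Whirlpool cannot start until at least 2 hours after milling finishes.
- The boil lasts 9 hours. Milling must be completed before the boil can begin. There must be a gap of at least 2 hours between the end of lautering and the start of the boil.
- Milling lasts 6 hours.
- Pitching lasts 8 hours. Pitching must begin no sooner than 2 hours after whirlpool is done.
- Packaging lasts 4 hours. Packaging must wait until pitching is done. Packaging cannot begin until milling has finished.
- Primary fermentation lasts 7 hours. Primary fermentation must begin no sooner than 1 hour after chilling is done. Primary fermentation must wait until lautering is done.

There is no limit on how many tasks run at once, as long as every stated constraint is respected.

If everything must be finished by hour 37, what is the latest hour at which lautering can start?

5

Primary fermentation has no dependents, so it just needs to finish by hour 37. Starting by 37 − 7 = hour 30 achieves that.
Chilling feeds into primary fermentation (must start by hour 30, minus 1-hour gap → hour 29); so chilling must finish by hour 29 and therefore start by hour 24.
Packaging has no dependents, so it just needs to finish by hour 37. Starting by 37 − 4 = hour 33 achieves that.
Pitching has to be done before packaging (must start by hour 33). That means finishing by hour 33, i.e. starting by 33 − 8 = hour 25.
For whirlpool: chilling (must start by hour 24); pitching (must start by hour 25, minus 2-hour gap → hour 23). The most restrictive is hour 23; with a 6-hour duration, whirlpool must start by hour 17.
For the boil: whirlpool (must start by hour 17); chilling (must start by hour 24). The most restrictive is hour 17; with a 9-hour duration, the boil must start by hour 8.
Lautering must finish in time for the boil (must start by hour 8, minus 2-hour gap → hour 6); whirlpool (must start by hour 17); primary fermentation (must start by hour 30). The tightest is hour 6, so lautering must start by 6 − 1 = hour 5.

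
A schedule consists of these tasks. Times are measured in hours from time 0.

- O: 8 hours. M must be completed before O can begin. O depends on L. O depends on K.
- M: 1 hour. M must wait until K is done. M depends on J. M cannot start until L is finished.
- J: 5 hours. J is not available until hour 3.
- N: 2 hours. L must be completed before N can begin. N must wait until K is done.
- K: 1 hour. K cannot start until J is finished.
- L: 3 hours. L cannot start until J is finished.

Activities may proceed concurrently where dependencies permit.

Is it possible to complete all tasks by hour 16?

No

J waits on its own release at hour 3, so it starts at hour 3 and finishes at 3 + 5 = hour 8.
L cannot begin until J (finishes hour 8). It runs from hour 8 to 8 + 3 = hour 11.
After J (finishes hour 8), K can start at hour 8 and finishes at hour 9.
N needs all of L (finishes hour 11); K (finishes hour 9). That puts its earliest start at hour 11; it finishes at 11 + 2 = hour 13.
M cannot start until K (finishes hour 9); J (finishes hour 8); L (finishes hour 11). The controlling bound is hour 11, so M finishes at 11 + 1 = hour 12.
O needs all of M (finishes hour 12); L (finishes hour 11); K (finishes hour 9). That puts its earliest start at hour 12; it finishes at 12 + 8 = hour 20.
The earliest everything can be done is hour 20, which is after the deadline of 16, so it is not possible.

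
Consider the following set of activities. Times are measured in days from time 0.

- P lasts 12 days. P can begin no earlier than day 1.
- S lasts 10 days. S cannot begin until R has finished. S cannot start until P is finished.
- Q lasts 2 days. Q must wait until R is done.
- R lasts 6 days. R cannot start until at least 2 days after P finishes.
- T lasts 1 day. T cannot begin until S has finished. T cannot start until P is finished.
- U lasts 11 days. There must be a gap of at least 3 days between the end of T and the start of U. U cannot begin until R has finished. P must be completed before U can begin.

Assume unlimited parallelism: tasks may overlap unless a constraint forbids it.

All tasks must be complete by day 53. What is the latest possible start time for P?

To finish by day 53, Q (duration 2) must start no later than day 51.
Nothing follows U; the deadline of day 53 is its only limit. It must start by 53 − 11 = day 42.
T must finish before U (must start by day 42, minus 3-day gap → day 39). With a 1-day duration, T must start by 39 − 1 = day 38.
S must finish before T (must start by day 38). With a 10-day duration, S must start by 38 − 10 = day 28.
R must finish in time for Q (must start by day 51); S (must start by day 28); U (must start by day 42). The tightest is day 28, so R must start by 28 − 6 = day 22.
P feeds R (must start by day 22, minus 2-day gap → day 20); S (must start by day 28); T (must start by day 38); U (must start by day 42). Taking the minimum, P must finish by day 20 and start by 20 − 12 = day 8.

8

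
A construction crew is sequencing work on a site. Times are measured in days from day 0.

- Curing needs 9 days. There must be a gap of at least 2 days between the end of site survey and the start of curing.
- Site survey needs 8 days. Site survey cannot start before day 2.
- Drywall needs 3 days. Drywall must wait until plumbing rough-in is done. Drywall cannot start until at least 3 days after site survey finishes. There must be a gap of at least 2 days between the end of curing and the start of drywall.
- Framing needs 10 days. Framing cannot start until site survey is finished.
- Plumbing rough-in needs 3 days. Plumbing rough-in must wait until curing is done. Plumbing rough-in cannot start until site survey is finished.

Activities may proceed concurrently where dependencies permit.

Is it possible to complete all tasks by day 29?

Yes

Site survey cannot begin until its own release at day 2. It runs from day 2 to 2 + 8 = day 10.
After site survey (finishes day 10), framing can start at day 10 and finishes at day 20.
After site survey (finishes day 10, plus 2-day gap → day 12), curing can start at day 12 and finishes at day 21.
For plumbing rough-in: curing (finishes day 21); site survey (finishes day 10). Taking the maximum gives a start of day 21, and it finishes at 21 + 3 = day 24.
Drywall has to wait for plumbing rough-in (finishes day 24); site survey (finishes day 10, plus 3-day gap → day 13); curing (finishes day 21, plus 2-day gap → day 23). The latest of these is day 24, so drywall runs day 24 to 24 + 3 = day 27.
Every task is finished by day 27, which is no later than the deadline of 29, so the schedule is feasible.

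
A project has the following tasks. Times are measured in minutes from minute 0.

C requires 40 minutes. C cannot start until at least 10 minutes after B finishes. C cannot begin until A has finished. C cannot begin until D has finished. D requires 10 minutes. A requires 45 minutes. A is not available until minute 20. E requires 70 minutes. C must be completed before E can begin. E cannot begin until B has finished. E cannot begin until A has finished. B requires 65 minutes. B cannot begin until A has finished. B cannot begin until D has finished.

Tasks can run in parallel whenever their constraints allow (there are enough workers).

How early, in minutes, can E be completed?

250

D has no prerequisites, so it starts at minute 0 and finishes at minute 10.
After its own release at minute 20, A can start at minute 20 and finishes at minute 65.
For B: A (finishes minute 65); D (finishes minute 10). Taking the maximum gives a start of minute 65, and it finishes at 65 + 65 = minute 130.
For C: B (finishes minute 130, plus 10-minute gap → minute 140); A (finishes minute 65); D (finishes minute 10). Taking the maximum gives a start of minute 140, and it finishes at 140 + 40 = minute 180.
E has to wait for C (finishes minute 180); B (finishes minute 130); A (finishes minute 65). The latest of these is minute 180, so E runs minute 180 to 180 + 70 = minute 250.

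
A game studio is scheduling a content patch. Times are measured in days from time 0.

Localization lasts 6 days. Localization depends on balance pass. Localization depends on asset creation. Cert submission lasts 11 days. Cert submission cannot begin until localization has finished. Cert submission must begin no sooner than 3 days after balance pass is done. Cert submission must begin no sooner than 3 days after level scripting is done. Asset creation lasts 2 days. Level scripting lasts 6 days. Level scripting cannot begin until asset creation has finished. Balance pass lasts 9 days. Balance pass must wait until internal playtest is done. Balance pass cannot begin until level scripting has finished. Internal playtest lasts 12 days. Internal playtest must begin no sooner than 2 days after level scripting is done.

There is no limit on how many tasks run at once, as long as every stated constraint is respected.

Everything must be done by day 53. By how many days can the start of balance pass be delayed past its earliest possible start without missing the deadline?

Nothing blocks asset creation, so it runs from day 0 to day 2.
After asset creation (finishes day 2), level scripting can start at day 2 and finishes at day 8.
After level scripting (finishes day 8, plus 2-day gap → day 10), internal playtest can start at day 10 and finishes at day 22.
Balance pass cannot start until internal playtest (finishes day 22); level scripting (finishes day 8). The controlling bound is day 22, so balance pass finishes at 22 + 9 = day 31.

Working backward from the deadline:
Cert submission has no dependents, so it just needs to finish by day 53. Starting by 53 − 11 = day 42 achieves that.
Localization feeds into cert submission (must start by day 42); so localization must finish by day 42 and therefore start by day 36.
Balance pass feeds localization (must start by day 36); cert submission (must start by day 42, minus 3-day gap → day 39). Taking the minimum, balance pass must finish by day 36 and start by 36 − 9 = day 27.
So balance pass can start as early as day 22 and as late as day 27, giving 27 − 22 = 5 days of slack.

5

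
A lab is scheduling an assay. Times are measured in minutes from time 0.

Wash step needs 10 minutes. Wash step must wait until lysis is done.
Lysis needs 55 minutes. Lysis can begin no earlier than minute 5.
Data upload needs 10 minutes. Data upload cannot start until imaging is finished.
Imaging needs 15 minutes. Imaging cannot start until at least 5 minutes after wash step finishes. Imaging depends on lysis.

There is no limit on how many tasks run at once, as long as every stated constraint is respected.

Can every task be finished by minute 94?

After its own release at minute 5, lysis can start at minute 5 and finishes at minute 60.
Wash step waits on lysis (finishes minute 60), so it starts at minute 60 and finishes at 60 + 10 = minute 70.
Imaging cannot start until wash step (finishes minute 70, plus 5-minute gap → minute 75); lysis (finishes minute 60). The controlling bound is minute 75, so imaging finishes at 75 + 15 = minute 90.
After imaging (finishes minute 90), data upload can start at minute 90 and finishes at minute 100.
The earliest everything can be done is minute 100, which is after the deadline of 94, so it is not possible.

No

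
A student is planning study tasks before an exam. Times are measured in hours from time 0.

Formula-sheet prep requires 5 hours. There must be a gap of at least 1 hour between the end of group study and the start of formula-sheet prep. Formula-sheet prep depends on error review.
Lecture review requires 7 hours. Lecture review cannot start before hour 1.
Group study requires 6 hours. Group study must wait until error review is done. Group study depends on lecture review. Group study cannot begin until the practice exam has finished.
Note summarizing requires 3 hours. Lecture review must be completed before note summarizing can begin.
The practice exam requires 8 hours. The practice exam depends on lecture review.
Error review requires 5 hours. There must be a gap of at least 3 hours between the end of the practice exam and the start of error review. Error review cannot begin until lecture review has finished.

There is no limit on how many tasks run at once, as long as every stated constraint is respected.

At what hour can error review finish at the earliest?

24

After its own release at hour 1, lecture review can start at hour 1 and finishes at hour 8.
The practice exam waits on lecture review (finishes hour 8), so it starts at hour 8 and finishes at 8 + 8 = hour 16.
Error review cannot start until the practice exam (finishes hour 16, plus 3-hour gap → hour 19); lecture review (finishes hour 8). The controlling bound is hour 19, so error review finishes at 19 + 5 = hour 24.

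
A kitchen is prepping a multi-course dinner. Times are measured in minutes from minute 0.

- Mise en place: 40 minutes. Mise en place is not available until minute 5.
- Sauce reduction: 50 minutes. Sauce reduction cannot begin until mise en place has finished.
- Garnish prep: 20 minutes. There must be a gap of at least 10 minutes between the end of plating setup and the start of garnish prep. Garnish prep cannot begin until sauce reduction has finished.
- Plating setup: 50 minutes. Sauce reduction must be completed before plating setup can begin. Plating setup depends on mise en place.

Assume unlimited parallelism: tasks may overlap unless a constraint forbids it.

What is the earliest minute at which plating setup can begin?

95

Mise en place cannot begin until its own release at minute 5. It runs from minute 5 to 5 + 40 = minute 45.
After mise en place (finishes minute 45), sauce reduction can start at minute 45 and finishes at minute 95.
Plating setup waits on sauce reduction (finishes minute 95); mise en place (finishes minute 45). The latest of these is minute 95, which is the earliest plating setup can start.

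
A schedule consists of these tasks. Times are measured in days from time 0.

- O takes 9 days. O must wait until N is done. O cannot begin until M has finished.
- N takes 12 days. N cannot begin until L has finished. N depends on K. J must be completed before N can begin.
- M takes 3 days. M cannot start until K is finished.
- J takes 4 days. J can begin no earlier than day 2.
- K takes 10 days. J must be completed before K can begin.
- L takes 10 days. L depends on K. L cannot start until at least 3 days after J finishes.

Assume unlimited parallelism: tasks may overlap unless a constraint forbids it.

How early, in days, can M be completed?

19

After its own release at day 2, J can start at day 2 and finishes at day 6.
K cannot begin until J (finishes day 6). It runs from day 6 to 6 + 10 = day 16.
After K (finishes day 16), M can start at day 16 and finishes at day 19.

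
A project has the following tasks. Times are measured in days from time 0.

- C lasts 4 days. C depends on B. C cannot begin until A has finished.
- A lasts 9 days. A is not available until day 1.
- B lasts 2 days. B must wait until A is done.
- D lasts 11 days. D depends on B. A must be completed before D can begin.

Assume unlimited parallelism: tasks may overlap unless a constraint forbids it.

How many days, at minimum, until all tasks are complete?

After its own release at day 1, A can start at day 1 and finishes at day 10.
B cannot begin until A (finishes day 10). It runs from day 10 to 10 + 2 = day 12.
D cannot start until B (finishes day 12); A (finishes day 10). The controlling bound is day 12, so D finishes at 12 + 11 = day 23.
C has to wait for B (finishes day 12); A (finishes day 10). The latest of these is day 12, so C runs day 12 to 12 + 4 = day 16.
All tasks are finished once the last one completes. Finish times: A at 10, B at 12, C at 16, D at 23. The latest is day 23.

23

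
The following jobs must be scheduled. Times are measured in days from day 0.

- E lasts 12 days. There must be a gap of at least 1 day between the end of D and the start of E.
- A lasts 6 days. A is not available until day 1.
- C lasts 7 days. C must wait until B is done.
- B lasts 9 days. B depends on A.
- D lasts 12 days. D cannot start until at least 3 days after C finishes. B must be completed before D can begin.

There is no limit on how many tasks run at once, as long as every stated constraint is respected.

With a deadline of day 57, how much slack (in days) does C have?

A cannot begin until its own release at day 1. It runs from day 1 to 1 + 6 = day 7.
After A (finishes day 7), B can start at day 7 and finishes at day 16.
C waits on B (finishes day 16), so it starts at day 16 and finishes at 16 + 7 = day 23.

Working backward from the deadline:
E has no dependents, so it just needs to finish by day 57. Starting by 57 − 12 = day 45 achieves that.
D feeds into E (must start by day 45, minus 1-day gap → day 44); so D must finish by day 44 and therefore start by day 32.
C must finish before D (must start by day 32, minus 3-day gap → day 29). With a 7-day duration, C must start by 29 − 7 = day 22.
So C can start as early as day 16 and as late as day 22, giving 22 − 16 = 6 days of slack.

6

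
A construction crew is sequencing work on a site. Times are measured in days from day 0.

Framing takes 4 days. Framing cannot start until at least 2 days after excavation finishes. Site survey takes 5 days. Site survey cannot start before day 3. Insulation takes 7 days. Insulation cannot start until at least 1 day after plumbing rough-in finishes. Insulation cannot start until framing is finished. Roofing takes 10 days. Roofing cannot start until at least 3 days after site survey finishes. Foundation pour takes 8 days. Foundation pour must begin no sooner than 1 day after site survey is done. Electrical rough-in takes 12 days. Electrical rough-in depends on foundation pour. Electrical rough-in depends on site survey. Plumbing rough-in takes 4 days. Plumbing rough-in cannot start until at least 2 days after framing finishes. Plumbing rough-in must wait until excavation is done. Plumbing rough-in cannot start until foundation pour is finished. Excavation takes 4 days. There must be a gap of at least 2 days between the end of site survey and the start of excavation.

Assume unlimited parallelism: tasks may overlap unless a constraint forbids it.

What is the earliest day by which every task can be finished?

Site survey cannot begin until its own release at day 3. It runs from day 3 to 3 + 5 = day 8.
Roofing waits on site survey (finishes day 8, plus 3-day gap → day 11), so it starts at day 11 and finishes at 11 + 10 = day 21.
Foundation pour cannot begin until site survey (finishes day 8, plus 1-day gap → day 9). It runs from day 9 to 9 + 8 = day 17.
Electrical rough-in has to wait for foundation pour (finishes day 17); site survey (finishes day 8). The latest of these is day 17, so electrical rough-in runs day 17 to 17 + 12 = day 29.
Excavation waits on site survey (finishes day 8, plus 2-day gap → day 10), so it starts at day 10 and finishes at 10 + 4 = day 14.
After excavation (finishes day 14, plus 2-day gap → day 16), framing can start at day 16 and finishes at day 20.
For plumbing rough-in: framing (finishes day 20, plus 2-day gap → day 22); excavation (finishes day 14); foundation pour (finishes day 17). Taking the maximum gives a start of day 22, and it finishes at 22 + 4 = day 26.
Insulation has to wait for plumbing rough-in (finishes day 26, plus 1-day gap → day 27); framing (finishes day 20). The latest of these is day 27, so insulation runs day 27 to 27 + 7 = day 34.
All tasks are finished once the last one completes. Finish times: Site survey at 8, Excavation at 14, Foundation pour at 17, Framing at 20, Roofing at 21, Plumbing rough-in at 26, Electrical rough-in at 29, Insulation at 34. The latest is day 34.

34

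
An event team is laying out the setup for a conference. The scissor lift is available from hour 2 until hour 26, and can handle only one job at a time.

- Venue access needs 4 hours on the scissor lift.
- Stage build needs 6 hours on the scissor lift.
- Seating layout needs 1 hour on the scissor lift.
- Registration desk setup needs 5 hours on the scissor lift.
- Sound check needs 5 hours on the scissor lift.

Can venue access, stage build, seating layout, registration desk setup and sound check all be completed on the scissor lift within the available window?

Yes

The scissor lift window is 26 − 2 = 24 hours.
Running back to back, the jobs need 4 + 6 + 1 + 5 + 5 = 21 hours on the scissor lift.
Since 21 ≤ 24, they fit within the window.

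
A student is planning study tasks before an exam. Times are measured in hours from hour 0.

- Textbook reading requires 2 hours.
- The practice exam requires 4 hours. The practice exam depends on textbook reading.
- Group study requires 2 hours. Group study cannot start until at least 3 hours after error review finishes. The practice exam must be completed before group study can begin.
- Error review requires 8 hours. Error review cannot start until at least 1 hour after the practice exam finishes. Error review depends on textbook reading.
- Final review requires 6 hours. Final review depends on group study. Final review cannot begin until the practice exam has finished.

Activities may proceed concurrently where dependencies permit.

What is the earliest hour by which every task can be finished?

26

Textbook reading can start immediately at hour 0; it finishes at hour 2.
The practice exam cannot begin until textbook reading (finishes hour 2). It runs from hour 2 to 2 + 4 = hour 6.
Error review needs all of the practice exam (finishes hour 6, plus 1-hour gap → hour 7); textbook reading (finishes hour 2). That puts its earliest start at hour 7; it finishes at 7 + 8 = hour 15.
For group study: error review (finishes hour 15, plus 3-hour gap → hour 18); the practice exam (finishes hour 6). Taking the maximum gives a start of hour 18, and it finishes at 18 + 2 = hour 20.
For final review: group study (finishes hour 20); the practice exam (finishes hour 6). Taking the maximum gives a start of hour 20, and it finishes at 20 + 6 = hour 26.
All tasks are finished once the last one completes. Finish times: Textbook reading at 2, The practice exam at 6, Error review at 15, Group study at 20, Final review at 26. The latest is hour 26.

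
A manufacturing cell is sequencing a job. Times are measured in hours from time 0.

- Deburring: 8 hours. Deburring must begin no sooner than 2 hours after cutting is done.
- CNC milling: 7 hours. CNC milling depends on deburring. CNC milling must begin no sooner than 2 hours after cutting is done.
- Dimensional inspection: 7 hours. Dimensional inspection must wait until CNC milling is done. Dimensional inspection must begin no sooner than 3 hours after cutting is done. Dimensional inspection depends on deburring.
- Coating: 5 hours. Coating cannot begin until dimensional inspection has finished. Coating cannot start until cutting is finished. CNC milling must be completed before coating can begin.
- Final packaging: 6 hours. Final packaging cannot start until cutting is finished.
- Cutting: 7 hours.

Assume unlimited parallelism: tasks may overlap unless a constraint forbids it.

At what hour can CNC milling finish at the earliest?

24

Nothing blocks cutting, so it runs from hour 0 to hour 7.
After cutting (finishes hour 7, plus 2-hour gap → hour 9), deburring can start at hour 9 and finishes at hour 17.
For CNC milling: deburring (finishes hour 17); cutting (finishes hour 7, plus 2-hour gap → hour 9). Taking the maximum gives a start of hour 17, and it finishes at 17 + 7 = hour 24.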